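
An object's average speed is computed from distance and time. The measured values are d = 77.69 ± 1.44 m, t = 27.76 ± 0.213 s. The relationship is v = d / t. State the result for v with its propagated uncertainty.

For a monomial v ∝ d, t^-1, fractional errors add in quadrature:
  (1·δd/d)² = (1×0.0185)² = 0.000344;  (-1·δt/t)² = (-1×0.00767)² = 5.89e-05
δv/v = √(0.000402) = 0.0201
v = 2.799 m/s, so δv = 0.0201 × 2.799 = 0.0561 m/s.

2.799 ± 0.0561 m/s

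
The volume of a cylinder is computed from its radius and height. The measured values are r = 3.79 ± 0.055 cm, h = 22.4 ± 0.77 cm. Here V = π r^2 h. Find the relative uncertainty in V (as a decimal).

0.0450

Since V is a product/quotient, work with relative uncertainties:
  (2·δr/r)² = (2×0.0145)² = 0.000842;  (1·δh/h)² = (1×0.0344)² = 0.00118
δV/V = √(0.00202) = 0.0450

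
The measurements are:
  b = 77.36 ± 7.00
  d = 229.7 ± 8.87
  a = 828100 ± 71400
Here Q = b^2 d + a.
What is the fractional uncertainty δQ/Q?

0.120

Let p = b^2·d = 1.375e+06. δp/p = √((2·δb/b)² + (1·δd/d)²) = √(0.0328 + 0.00149) = 0.185, so δp = 2.54e+05.
Q = p + a: δQ = √(δp² + δa²) = √(6.47e+10 + 5.1e+09) = 2.64e+05
Q = 2.203e+06, so δQ/Q = 2.64e+05/2.203e+06 = 0.120.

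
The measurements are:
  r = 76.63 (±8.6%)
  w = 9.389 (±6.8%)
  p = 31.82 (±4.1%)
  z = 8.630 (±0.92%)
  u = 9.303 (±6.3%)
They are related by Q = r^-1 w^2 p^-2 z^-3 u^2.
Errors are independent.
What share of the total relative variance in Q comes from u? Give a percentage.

(δQ/Q)² = (-1·δr/r)² + (2·δw/w)² + (-2·δp/p)² + (-3·δz/z)² + (2·δu/u)²
  r term: (-1×0.0860)² = 0.00740
  w term: (2×0.0680)² = 0.0185
  p term: (-2×0.0410)² = 0.00672
  z term: (-3×0.00920)² = 0.000762
  u term: (2×0.0630)² = 0.0159
Total = 0.0493. Share from u = 0.0159/0.0493 = 0.322.

32.2%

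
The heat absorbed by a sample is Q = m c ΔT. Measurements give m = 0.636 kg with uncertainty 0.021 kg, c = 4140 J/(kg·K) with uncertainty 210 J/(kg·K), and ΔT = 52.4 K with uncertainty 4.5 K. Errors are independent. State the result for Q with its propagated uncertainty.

(1.38 ± 0.145) × 10^5 J

Q is a product of powers, so relative uncertainties combine in quadrature:
  (1·δm/m)² = (1×0.0330)² = 0.00109;  (1·δc/c)² = (1×0.0507)² = 0.00257;  (1·δΔT/ΔT)² = (1×0.0859)² = 0.00738
δQ/Q = √(0.0110) = 0.105
Q = 1.38e+05 J, so δQ = 0.105 × 1.38e+05 = 14500 J.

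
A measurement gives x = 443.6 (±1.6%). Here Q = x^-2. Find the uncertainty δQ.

1.63e-07

For a monomial Q ∝ x^-2, fractional errors add in quadrature:
  (-2·δx/x)² = (-2×0.0160)² = 0.00102
δQ/Q = √(0.00102) = 0.0320
Q = 5.082e-06, so δQ = 0.0320 × 5.082e-06 = 1.63e-07.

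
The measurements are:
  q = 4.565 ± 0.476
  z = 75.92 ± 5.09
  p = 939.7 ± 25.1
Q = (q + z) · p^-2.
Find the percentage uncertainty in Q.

Let u = q + z = 80.48. δu = √(δq² + δz²) = √(0.227 + 25.9) = 5.11, so δu/u = 0.0635.
Q is then a monomial in u, p:
δQ/Q = √((δu/u)² + (-2·δp/p)²) = √(0.00403 + 0.00285) = 0.0830

8.30%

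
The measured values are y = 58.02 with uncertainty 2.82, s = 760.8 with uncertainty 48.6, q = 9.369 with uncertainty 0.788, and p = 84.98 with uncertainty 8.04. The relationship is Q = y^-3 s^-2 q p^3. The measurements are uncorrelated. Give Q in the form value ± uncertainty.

(5.086 ± 1.80) × 10^-5

Q is a product of powers, so relative uncertainties combine in quadrature:
  (-3·δy/y)² = (-3×0.0486)² = 0.0213;  (-2·δs/s)² = (-2×0.0639)² = 0.0163;  (1·δq/q)² = (1×0.0841)² = 0.00707;  (3·δp/p)² = (3×0.0946)² = 0.0806
δQ/Q = √(0.125) = 0.354
Q = 5.086e-05, so δQ = 0.354 × 5.086e-05 = 1.8e-05.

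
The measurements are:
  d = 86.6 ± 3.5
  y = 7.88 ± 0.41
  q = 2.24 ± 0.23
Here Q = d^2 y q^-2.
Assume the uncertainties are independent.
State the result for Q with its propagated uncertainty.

Since Q is a product/quotient, work with relative uncertainties:
  (2·δd/d)² = (2×0.0404)² = 0.00653;  (1·δy/y)² = (1×0.0520)² = 0.00271;  (-2·δq/q)² = (-2×0.103)² = 0.0422
δQ/Q = √(0.0514) = 0.227
Q = 11800, so δQ = 0.227 × 11800 = 2670.

11800 ± 2670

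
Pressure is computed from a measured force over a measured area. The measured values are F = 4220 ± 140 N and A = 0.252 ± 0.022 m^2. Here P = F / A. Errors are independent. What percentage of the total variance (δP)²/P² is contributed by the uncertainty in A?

87.4%

(δP/P)² = (1·δF/F)² + (-1·δA/A)²
  F term: (1×0.0332)² = 0.00110
  A term: (-1×0.0873)² = 0.00762
Total = 0.00872. Share from A = 0.00762/0.00872 = 0.874.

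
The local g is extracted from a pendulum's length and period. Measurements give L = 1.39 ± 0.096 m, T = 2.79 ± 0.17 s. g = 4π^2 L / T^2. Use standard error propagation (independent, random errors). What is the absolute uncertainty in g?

g is a product of powers, so relative uncertainties combine in quadrature:
  (1·δL/L)² = (1×0.0691)² = 0.00477;  (-2·δT/T)² = (-2×0.0609)² = 0.0149
δg/g = √(0.0196) = 0.140
g = 7.05 m/s^2, so δg = 0.140 × 7.05 = 0.987 m/s^2.

0.987 m/s^2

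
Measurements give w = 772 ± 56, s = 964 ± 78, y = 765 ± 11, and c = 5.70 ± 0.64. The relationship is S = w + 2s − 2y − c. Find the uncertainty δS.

167

For a sum/difference, combine absolute errors in quadrature:
  (δw)² = 3140;  (2·δs)² = 24300;  (2·δy)² = 484;  (δc)² = 0.410
δS = √(28000) = 167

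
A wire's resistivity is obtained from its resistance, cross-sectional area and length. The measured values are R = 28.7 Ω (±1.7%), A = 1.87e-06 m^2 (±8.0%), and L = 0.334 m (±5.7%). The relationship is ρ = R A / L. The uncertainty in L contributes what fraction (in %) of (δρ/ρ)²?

(δρ/ρ)² = (1·δR/R)² + (1·δA/A)² + (-1·δL/L)²
  R term: (1×0.0170)² = 0.000289
  A term: (1×0.0800)² = 0.00640
  L term: (-1×0.0570)² = 0.00325
Total = 0.00994. Share from L = 0.00325/0.00994 = 0.327.

32.7%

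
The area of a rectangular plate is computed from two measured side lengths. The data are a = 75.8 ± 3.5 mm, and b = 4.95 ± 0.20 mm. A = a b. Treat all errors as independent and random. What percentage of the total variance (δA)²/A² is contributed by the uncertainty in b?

43.4%

(δA/A)² = (1·δa/a)² + (1·δb/b)²
  a term: (1×0.0462)² = 0.00213
  b term: (1×0.0404)² = 0.00163
Total = 0.00376. Share from b = 0.00163/0.00376 = 0.434.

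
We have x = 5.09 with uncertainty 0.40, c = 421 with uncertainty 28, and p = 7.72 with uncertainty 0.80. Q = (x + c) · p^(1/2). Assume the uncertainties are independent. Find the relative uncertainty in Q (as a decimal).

Let u = x + c = 426. δu = √(δx² + δc²) = √(0.160 + 784) = 28.0, so δu/u = 0.0657.
Q is then a monomial in u, p:
δQ/Q = √((δu/u)² + (½·δp/p)²) = √(0.00432 + 0.00268) = 0.0837

0.0837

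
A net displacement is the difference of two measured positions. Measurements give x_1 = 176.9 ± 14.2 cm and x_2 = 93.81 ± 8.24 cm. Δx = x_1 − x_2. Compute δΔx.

16.4 cm

For a sum/difference, combine absolute errors in quadrature:
  (δx_1)² = 202;  (δx_2)² = 67.9
δΔx = √(270) = 16.4 cm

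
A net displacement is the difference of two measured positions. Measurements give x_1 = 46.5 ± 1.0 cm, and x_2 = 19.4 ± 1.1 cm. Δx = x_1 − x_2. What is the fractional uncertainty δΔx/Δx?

For a sum/difference, combine absolute errors in quadrature:
  (δx_1)² = 1.00;  (δx_2)² = 1.21
δΔx = √(2.21) = 1.49 cm
Δx = 27.1 cm, so δΔx/Δx = 1.49/27.1 = 0.0549.

0.0549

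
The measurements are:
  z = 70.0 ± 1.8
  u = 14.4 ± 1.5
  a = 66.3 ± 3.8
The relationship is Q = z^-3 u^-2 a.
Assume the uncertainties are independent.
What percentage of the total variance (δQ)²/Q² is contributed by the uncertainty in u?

82.5%

(δQ/Q)² = (-3·δz/z)² + (-2·δu/u)² + (1·δa/a)²
  z term: (-3×0.0257)² = 0.00595
  u term: (-2×0.104)² = 0.0434
  a term: (1×0.0573)² = 0.00329
Total = 0.0526. Share from u = 0.0434/0.0526 = 0.825.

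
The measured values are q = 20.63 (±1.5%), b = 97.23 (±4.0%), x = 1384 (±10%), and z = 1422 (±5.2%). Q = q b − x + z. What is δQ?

Let p = q·b = 2006. δp/p = √((1·δq/q)² + (1·δb/b)²) = √(0.000225 + 0.00160) = 0.0427, so δp = 85.7.
Q = p − x + z: δQ = √(δp² + δx² + δz²) = √(7340 + 19200 + 5470) = 179

179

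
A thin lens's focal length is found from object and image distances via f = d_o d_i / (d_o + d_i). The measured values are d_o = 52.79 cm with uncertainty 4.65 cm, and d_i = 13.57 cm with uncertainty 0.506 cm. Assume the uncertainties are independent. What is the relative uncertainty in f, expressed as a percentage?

3.47%

∂f/∂d_o = (d_i/(d_o+d_i))² = 0.0418;  ∂f/∂d_i = (d_o/(d_o+d_i))² = 0.633
δf = √((∂f/∂d_o · δd_o)² + (∂f/∂d_i · δd_i)²) = √(0.0378 + 0.103) = 0.375 cm
f = 10.80 cm, so δf/f = 0.375/10.80 = 0.0347.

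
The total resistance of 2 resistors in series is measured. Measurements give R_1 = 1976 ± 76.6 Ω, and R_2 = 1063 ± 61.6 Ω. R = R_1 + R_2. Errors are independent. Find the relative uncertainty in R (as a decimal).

R is a linear combination, so absolute uncertainties add in quadrature:
  (δR_1)² = 5870;  (δR_2)² = 3790
δR = √(9660) = 98.3 Ω
R = 3039 Ω, so δR/R = 98.3/3039 = 0.0323.

0.0323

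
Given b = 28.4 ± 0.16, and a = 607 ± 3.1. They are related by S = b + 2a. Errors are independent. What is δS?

Each term contributes (cᵢ δxᵢ)² to (δS)²:
  (δb)² = 0.0256;  (2·δa)² = 38.4
δS = √(38.5) = 6.20

6.20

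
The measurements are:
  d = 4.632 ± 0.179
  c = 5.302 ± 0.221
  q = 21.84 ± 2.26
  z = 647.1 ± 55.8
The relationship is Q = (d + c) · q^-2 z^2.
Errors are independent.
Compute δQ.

2360

Let u = d + c = 9.934. δu = √(δd² + δc²) = √(0.0320 + 0.0488) = 0.284, so δu/u = 0.0286.
Q is then a monomial in u, q, z:
δQ/Q = √((δu/u)² + (-2·δq/q)² + (2·δz/z)²) = √(0.000820 + 0.0428 + 0.0297) = 0.271
Q = 8721, so δQ = 0.271 × 8721 = 2360.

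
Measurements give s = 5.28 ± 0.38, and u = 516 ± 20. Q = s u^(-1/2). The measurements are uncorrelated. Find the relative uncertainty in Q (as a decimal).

0.0745

Q is a product of powers, so relative uncertainties combine in quadrature:
  (1·δs/s)² = (1×0.0720)² = 0.00518;  (−½·δu/u)² = (-0.5×0.0388)² = 0.000376
δQ/Q = √(0.00556) = 0.0745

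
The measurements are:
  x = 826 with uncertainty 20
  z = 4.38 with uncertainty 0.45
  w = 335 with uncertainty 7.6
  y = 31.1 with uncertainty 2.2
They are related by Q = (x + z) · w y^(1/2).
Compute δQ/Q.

0.0484

Let u = x + z = 830. δu = √(δx² + δz²) = √(400 + 0.203) = 20.0, so δu/u = 0.0241.
Q is then a monomial in u, w, y:
δQ/Q = √((δu/u)² + (1·δw/w)² + (½·δy/y)²) = √(0.000580 + 0.000515 + 0.00125) = 0.0484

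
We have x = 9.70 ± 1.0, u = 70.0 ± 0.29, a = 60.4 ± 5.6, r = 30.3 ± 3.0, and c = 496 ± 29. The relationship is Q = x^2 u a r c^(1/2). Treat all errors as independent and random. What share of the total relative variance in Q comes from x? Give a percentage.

68.8%

(δQ/Q)² = (2·δx/x)² + (1·δu/u)² + (1·δa/a)² + (1·δr/r)² + (½·δc/c)²
  x term: (2×0.103)² = 0.0425
  u term: (1×0.00414)² = 1.72e-05
  a term: (1×0.0927)² = 0.00860
  r term: (1×0.0990)² = 0.00980
  c term: (0.5×0.0585)² = 0.000855
Total = 0.0618. Share from x = 0.0425/0.0618 = 0.688.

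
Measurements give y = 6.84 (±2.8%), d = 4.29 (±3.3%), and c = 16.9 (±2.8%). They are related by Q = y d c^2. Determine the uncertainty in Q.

For a monomial Q ∝ y, d, c^2, fractional errors add in quadrature:
  (1·δy/y)² = (1×0.0280)² = 0.000784;  (1·δd/d)² = (1×0.0330)² = 0.00109;  (2·δc/c)² = (2×0.0280)² = 0.00314
δQ/Q = √(0.00501) = 0.0708
Q = 8380, so δQ = 0.0708 × 8380 = 593.

593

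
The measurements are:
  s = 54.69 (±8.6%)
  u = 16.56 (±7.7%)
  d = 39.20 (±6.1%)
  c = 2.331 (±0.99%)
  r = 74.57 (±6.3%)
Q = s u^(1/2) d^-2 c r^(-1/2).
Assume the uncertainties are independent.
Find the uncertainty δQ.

Products/powers → add relative errors in quadrature, weighted by exponent:
  (1·δs/s)² = (1×0.0860)² = 0.00740;  (½·δu/u)² = (0.5×0.0770)² = 0.00148;  (-2·δd/d)² = (-2×0.0610)² = 0.0149;  (1·δc/c)² = (1×0.00990)² = 9.8e-05;  (−½·δr/r)² = (-0.5×0.0630)² = 0.000992
δQ/Q = √(0.0249) = 0.158
Q = 0.03910, so δQ = 0.158 × 0.03910 = 0.00616.

0.00616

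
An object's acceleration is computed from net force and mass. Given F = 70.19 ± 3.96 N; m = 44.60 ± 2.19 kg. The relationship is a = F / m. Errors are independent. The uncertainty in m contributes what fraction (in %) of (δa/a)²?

43.1%

(δa/a)² = (1·δF/F)² + (-1·δm/m)²
  F term: (1×0.0564)² = 0.00318
  m term: (-1×0.0491)² = 0.00241
Total = 0.00559. Share from m = 0.00241/0.00559 = 0.431.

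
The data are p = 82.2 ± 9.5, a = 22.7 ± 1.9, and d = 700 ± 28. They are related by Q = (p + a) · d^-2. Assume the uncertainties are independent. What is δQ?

Let u = p + a = 105. δu = √(δp² + δa²) = √(90.2 + 3.61) = 9.69, so δu/u = 0.0924.
Q is then a monomial in u, d:
δQ/Q = √((δu/u)² + (-2·δd/d)²) = √(0.00853 + 0.00640) = 0.122
Q = 0.000214, so δQ = 0.122 × 0.000214 = 2.62e-05.

2.62e-05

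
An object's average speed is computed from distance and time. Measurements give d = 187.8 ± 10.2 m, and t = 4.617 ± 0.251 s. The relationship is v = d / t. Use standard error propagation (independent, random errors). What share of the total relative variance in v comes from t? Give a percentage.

(δv/v)² = (1·δd/d)² + (-1·δt/t)²
  d term: (1×0.0543)² = 0.00295
  t term: (-1×0.0544)² = 0.00296
Total = 0.00591. Share from t = 0.00296/0.00591 = 0.500.

50.0%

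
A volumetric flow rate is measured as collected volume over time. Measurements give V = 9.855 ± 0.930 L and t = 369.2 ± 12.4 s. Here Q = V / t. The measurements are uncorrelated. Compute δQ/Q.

0.100

For a monomial Q ∝ V, t^-1, fractional errors add in quadrature:
  (1·δV/V)² = (1×0.0944)² = 0.00891;  (-1·δt/t)² = (-1×0.0336)² = 0.00113
δQ/Q = √(0.0100) = 0.100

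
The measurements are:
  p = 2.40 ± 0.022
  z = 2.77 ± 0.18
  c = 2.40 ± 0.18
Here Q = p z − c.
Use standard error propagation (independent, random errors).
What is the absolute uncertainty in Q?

0.472

Let w = p·z = 6.65. δw/w = √((1·δp/p)² + (1·δz/z)²) = √(8.4e-05 + 0.00422) = 0.0656, so δw = 0.436.
Q = w − c: δQ = √(δw² + δc²) = √(0.190 + 0.0324) = 0.472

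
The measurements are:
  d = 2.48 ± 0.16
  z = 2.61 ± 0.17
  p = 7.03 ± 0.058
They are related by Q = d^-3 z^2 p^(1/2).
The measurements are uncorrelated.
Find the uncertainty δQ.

Products/powers → add relative errors in quadrature, weighted by exponent:
  (-3·δd/d)² = (-3×0.0645)² = 0.0375;  (2·δz/z)² = (2×0.0651)² = 0.0170;  (½·δp/p)² = (0.5×0.00825)² = 1.7e-05
δQ/Q = √(0.0544) = 0.233
Q = 1.18, so δQ = 0.233 × 1.18 = 0.276.

0.276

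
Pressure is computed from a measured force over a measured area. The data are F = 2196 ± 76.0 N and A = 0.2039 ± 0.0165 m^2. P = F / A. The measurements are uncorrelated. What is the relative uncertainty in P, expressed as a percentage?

For a monomial P ∝ F, A^-1, fractional errors add in quadrature:
  (1·δF/F)² = (1×0.0346)² = 0.00120;  (-1·δA/A)² = (-1×0.0809)² = 0.00655
δP/P = √(0.00775) = 0.0880

8.80%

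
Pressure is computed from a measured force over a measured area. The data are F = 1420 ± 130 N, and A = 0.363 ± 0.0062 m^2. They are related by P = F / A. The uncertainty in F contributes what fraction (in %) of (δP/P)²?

(δP/P)² = (1·δF/F)² + (-1·δA/A)²
  F term: (1×0.0915)² = 0.00838
  A term: (-1×0.0171)² = 0.000292
Total = 0.00867. Share from F = 0.00838/0.00867 = 0.966.

96.6%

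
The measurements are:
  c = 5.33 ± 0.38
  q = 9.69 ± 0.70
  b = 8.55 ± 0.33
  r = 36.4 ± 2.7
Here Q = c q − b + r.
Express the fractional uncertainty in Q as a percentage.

7.43%

Let p = c·q = 51.6. δp/p = √((1·δc/c)² + (1·δq/q)²) = √(0.00508 + 0.00522) = 0.101, so δp = 5.24.
Q = p − b + r: δQ = √(δp² + δb² + δr²) = √(27.5 + 0.109 + 7.29) = 5.91
Q = 79.5, so δQ/Q = 5.91/79.5 = 0.0743.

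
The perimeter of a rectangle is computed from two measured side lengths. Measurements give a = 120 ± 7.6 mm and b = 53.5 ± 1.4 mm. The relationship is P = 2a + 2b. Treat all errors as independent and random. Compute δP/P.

0.0445

Each term contributes (cᵢ δxᵢ)² to (δP)²:
  (2·δa)² = 231;  (2·δb)² = 7.84
δP = √(239) = 15.5 mm
P = 347 mm, so δP/P = 15.5/347 = 0.0445.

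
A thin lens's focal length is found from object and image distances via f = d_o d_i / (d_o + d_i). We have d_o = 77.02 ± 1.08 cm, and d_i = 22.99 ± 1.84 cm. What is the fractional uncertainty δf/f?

0.0617

∂f/∂d_o = (d_i/(d_o+d_i))² = 0.0528;  ∂f/∂d_i = (d_o/(d_o+d_i))² = 0.593
δf = √((∂f/∂d_o · δd_o)² + (∂f/∂d_i · δd_i)²) = √(0.00326 + 1.19) = 1.09 cm
f = 17.71 cm, so δf/f = 1.09/17.71 = 0.0617.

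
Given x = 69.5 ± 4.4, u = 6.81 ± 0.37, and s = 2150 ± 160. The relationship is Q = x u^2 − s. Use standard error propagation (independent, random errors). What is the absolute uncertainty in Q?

436

Let p = x·u^2 = 3220. δp/p = √((1·δx/x)² + (2·δu/u)²) = √(0.00401 + 0.0118) = 0.126, so δp = 405.
Q = p − s: δQ = √(δp² + δs²) = √(1.64e+05 + 25600) = 436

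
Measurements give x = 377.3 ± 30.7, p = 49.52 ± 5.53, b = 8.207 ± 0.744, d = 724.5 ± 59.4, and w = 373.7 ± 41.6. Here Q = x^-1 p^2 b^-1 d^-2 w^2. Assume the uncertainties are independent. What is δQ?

Relative error in a monomial: (δQ/Q)² = Σ (nᵢ · δxᵢ/xᵢ)².
  (-1·δx/x)² = (-1×0.0814)² = 0.00662;  (2·δp/p)² = (2×0.112)² = 0.0499;  (-1·δb/b)² = (-1×0.0907)² = 0.00822;  (-2·δd/d)² = (-2×0.0820)² = 0.0269;  (2·δw/w)² = (2×0.111)² = 0.0496
δQ/Q = √(0.141) = 0.376
Q = 0.2107, so δQ = 0.376 × 0.2107 = 0.0792.

0.0792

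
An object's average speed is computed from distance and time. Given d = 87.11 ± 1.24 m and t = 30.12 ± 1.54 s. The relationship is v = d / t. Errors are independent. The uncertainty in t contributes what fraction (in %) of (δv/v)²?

92.8%

(δv/v)² = (1·δd/d)² + (-1·δt/t)²
  d term: (1×0.0142)² = 0.000203
  t term: (-1×0.0511)² = 0.00261
Total = 0.00282. Share from t = 0.00261/0.00282 = 0.928.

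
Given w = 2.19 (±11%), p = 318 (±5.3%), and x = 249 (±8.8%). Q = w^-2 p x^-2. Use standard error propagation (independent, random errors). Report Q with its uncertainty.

0.00107 ± 0.000307

Since Q is a product/quotient, work with relative uncertainties:
  (-2·δw/w)² = (-2×0.110)² = 0.0484;  (1·δp/p)² = (1×0.0530)² = 0.00281;  (-2·δx/x)² = (-2×0.0880)² = 0.0310
δQ/Q = √(0.0822) = 0.287
Q = 0.00107, so δQ = 0.287 × 0.00107 = 0.000307.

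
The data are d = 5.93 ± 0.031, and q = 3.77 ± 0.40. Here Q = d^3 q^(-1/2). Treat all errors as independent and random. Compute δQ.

5.94

Products/powers → add relative errors in quadrature, weighted by exponent:
  (3·δd/d)² = (3×0.00523)² = 0.000246;  (−½·δq/q)² = (-0.5×0.106)² = 0.00281
δQ/Q = √(0.00306) = 0.0553
Q = 107, so δQ = 0.0553 × 107 = 5.94.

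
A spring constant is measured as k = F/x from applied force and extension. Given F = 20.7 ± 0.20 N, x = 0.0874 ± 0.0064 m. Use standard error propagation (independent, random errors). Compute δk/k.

Products/powers → add relative errors in quadrature, weighted by exponent:
  (1·δF/F)² = (1×0.00966)² = 9.34e-05;  (-1·δx/x)² = (-1×0.0732)² = 0.00536
δk/k = √(0.00546) = 0.0739

0.0739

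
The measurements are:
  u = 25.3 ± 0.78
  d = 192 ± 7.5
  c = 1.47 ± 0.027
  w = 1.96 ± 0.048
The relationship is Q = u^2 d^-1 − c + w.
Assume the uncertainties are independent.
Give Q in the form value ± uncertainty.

3.82 ± 0.249

Let p = u^2·d^-1 = 3.33. δp/p = √((2·δu/u)² + (-1·δd/d)²) = √(0.00380 + 0.00153) = 0.0730, so δp = 0.243.
Q = p − c + w: δQ = √(δp² + δc² + δw²) = √(0.0592 + 0.000729 + 0.00230) = 0.249
Q = 3.82.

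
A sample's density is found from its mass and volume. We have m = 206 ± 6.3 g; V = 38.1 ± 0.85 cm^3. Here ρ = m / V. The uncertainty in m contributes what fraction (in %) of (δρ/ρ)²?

(δρ/ρ)² = (1·δm/m)² + (-1·δV/V)²
  m term: (1×0.0306)² = 0.000935
  V term: (-1×0.0223)² = 0.000498
Total = 0.00143. Share from m = 0.000935/0.00143 = 0.653.

65.3%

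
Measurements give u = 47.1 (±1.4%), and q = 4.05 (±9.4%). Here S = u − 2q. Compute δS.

1.01

Each term contributes (cᵢ δxᵢ)² to (δS)²:
  (δu)² = 0.435;  (2·δq)² = 0.580
δS = √(1.01) = 1.01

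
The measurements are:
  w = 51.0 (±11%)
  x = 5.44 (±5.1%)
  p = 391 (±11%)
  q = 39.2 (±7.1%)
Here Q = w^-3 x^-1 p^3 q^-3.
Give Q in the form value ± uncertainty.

0.00138 ± 0.000709

Since Q is a product/quotient, work with relative uncertainties:
  (-3·δw/w)² = (-3×0.110)² = 0.109;  (-1·δx/x)² = (-1×0.0510)² = 0.00260;  (3·δp/p)² = (3×0.110)² = 0.109;  (-3·δq/q)² = (-3×0.0710)² = 0.0454
δQ/Q = √(0.266) = 0.516
Q = 0.00138, so δQ = 0.516 × 0.00138 = 0.000709.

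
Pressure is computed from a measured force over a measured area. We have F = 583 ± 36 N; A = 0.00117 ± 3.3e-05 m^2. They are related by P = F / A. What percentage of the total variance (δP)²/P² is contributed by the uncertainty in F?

(δP/P)² = (1·δF/F)² + (-1·δA/A)²
  F term: (1×0.0617)² = 0.00381
  A term: (-1×0.0282)² = 0.000796
Total = 0.00461. Share from F = 0.00381/0.00461 = 0.827.

82.7%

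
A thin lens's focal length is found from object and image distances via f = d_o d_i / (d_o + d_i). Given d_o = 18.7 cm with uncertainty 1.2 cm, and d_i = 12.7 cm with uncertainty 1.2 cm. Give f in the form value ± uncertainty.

∂f/∂d_o = (d_i/(d_o+d_i))² = 0.164;  ∂f/∂d_i = (d_o/(d_o+d_i))² = 0.355
δf = √((∂f/∂d_o · δd_o)² + (∂f/∂d_i · δd_i)²) = √(0.0385 + 0.181) = 0.469 cm
f = 7.56 cm.

7.56 ± 0.469 cm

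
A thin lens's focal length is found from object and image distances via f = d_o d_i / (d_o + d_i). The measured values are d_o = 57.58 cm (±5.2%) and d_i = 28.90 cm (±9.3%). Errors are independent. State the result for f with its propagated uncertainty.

19.24 ± 1.24 cm

∂f/∂d_o = (d_i/(d_o+d_i))² = 0.112;  ∂f/∂d_i = (d_o/(d_o+d_i))² = 0.443
δf = √((∂f/∂d_o · δd_o)² + (∂f/∂d_i · δd_i)²) = √(0.112 + 1.42) = 1.24 cm
f = 19.24 cm.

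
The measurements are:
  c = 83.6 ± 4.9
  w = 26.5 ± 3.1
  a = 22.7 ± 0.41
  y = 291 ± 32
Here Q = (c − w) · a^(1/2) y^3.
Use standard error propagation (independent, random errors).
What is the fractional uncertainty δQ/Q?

Let u = c − w = 57.1. δu = √(δc² + δw²) = √(24.0 + 9.61) = 5.80, so δu/u = 0.102.
Q is then a monomial in u, a, y:
δQ/Q = √((δu/u)² + (½·δa/a)² + (3·δy/y)²) = √(0.0103 + 8.16e-05 + 0.109) = 0.345

0.345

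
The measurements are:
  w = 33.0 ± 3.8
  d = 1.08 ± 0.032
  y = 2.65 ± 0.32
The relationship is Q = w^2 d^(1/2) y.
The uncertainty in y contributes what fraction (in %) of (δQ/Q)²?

(δQ/Q)² = (2·δw/w)² + (½·δd/d)² + (1·δy/y)²
  w term: (2×0.115)² = 0.0530
  d term: (0.5×0.0296)² = 0.000219
  y term: (1×0.121)² = 0.0146
Total = 0.0678. Share from y = 0.0146/0.0678 = 0.215.

21.5%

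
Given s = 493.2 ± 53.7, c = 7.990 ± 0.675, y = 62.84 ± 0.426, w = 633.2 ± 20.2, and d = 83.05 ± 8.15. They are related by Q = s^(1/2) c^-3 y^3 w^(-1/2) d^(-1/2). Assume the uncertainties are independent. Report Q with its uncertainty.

47.11 ± 12.5

For a monomial Q ∝ s^(1/2), c^-3, y^3, w^(-1/2), d^(-1/2), fractional errors add in quadrature:
  (½·δs/s)² = (0.5×0.109)² = 0.00296;  (-3·δc/c)² = (-3×0.0845)² = 0.0642;  (3·δy/y)² = (3×0.00678)² = 0.000414;  (−½·δw/w)² = (-0.5×0.0319)² = 0.000254;  (−½·δd/d)² = (-0.5×0.0981)² = 0.00241
δQ/Q = √(0.0703) = 0.265
Q = 47.11, so δQ = 0.265 × 47.11 = 12.5.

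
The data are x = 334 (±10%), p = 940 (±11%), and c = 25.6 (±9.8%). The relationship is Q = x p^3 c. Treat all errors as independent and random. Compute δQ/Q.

0.358

Relative error in a monomial: (δQ/Q)² = Σ (nᵢ · δxᵢ/xᵢ)².
  (1·δx/x)² = (1×0.100)² = 0.0100;  (3·δp/p)² = (3×0.110)² = 0.109;  (1·δc/c)² = (1×0.0980)² = 0.00960
δQ/Q = √(0.129) = 0.358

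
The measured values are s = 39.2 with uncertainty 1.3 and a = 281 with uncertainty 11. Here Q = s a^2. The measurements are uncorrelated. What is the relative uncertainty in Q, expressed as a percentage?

8.50%

Each factor contributes (exponent × relative error)² to (δQ/Q)²:
  (1·δs/s)² = (1×0.0332)² = 0.00110;  (2·δa/a)² = (2×0.0391)² = 0.00613
δQ/Q = √(0.00723) = 0.0850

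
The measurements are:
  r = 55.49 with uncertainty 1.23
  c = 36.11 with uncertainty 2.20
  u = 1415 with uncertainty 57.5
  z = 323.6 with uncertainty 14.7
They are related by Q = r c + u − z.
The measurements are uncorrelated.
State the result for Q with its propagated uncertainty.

3095 ± 143

Let p = r·c = 2004. δp/p = √((1·δr/r)² + (1·δc/c)²) = √(0.000491 + 0.00371) = 0.0648, so δp = 130.
Q = p + u − z: δQ = √(δp² + δu² + δz²) = √(16900 + 3310 + 216) = 143
Q = 3095.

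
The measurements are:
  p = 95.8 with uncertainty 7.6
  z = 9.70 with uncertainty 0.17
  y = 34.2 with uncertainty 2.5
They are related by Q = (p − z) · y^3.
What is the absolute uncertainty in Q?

Let u = p − z = 86.1. δu = √(δp² + δz²) = √(57.8 + 0.0289) = 7.60, so δu/u = 0.0883.
Q is then a monomial in u, y:
δQ/Q = √((δu/u)² + (3·δy/y)²) = √(0.00780 + 0.0481) = 0.236
Q = 3.44e+06, so δQ = 0.236 × 3.44e+06 = 8.14e+05.

8.14e+05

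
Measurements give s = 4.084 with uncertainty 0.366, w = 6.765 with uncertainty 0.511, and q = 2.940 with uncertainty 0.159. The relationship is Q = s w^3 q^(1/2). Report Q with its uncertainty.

Products/powers → add relative errors in quadrature, weighted by exponent:
  (1·δs/s)² = (1×0.0896)² = 0.00803;  (3·δw/w)² = (3×0.0755)² = 0.0514;  (½·δq/q)² = (0.5×0.0541)² = 0.000731
δQ/Q = √(0.0601) = 0.245
Q = 2168, so δQ = 0.245 × 2168 = 532.

2168 ± 532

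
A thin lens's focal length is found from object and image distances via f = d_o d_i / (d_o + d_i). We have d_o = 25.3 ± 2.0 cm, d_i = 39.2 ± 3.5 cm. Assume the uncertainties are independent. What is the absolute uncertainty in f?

0.914 cm

∂f/∂d_o = (d_i/(d_o+d_i))² = 0.369;  ∂f/∂d_i = (d_o/(d_o+d_i))² = 0.154
δf = √((∂f/∂d_o · δd_o)² + (∂f/∂d_i · δd_i)²) = √(0.546 + 0.290) = 0.914 cm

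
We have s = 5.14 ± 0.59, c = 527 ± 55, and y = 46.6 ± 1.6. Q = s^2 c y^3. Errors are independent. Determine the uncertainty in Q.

Each factor contributes (exponent × relative error)² to (δQ/Q)²:
  (2·δs/s)² = (2×0.115)² = 0.0527;  (1·δc/c)² = (1×0.104)² = 0.0109;  (3·δy/y)² = (3×0.0343)² = 0.0106
δQ/Q = √(0.0742) = 0.272
Q = 1.41e+09, so δQ = 0.272 × 1.41e+09 = 3.84e+08.

3.84e+08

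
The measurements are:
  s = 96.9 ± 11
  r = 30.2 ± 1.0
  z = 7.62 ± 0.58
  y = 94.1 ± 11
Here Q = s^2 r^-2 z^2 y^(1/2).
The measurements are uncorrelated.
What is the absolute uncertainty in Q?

For a monomial Q ∝ s^2, r^-2, z^2, y^(1/2), fractional errors add in quadrature:
  (2·δs/s)² = (2×0.114)² = 0.0515;  (-2·δr/r)² = (-2×0.0331)² = 0.00439;  (2·δz/z)² = (2×0.0761)² = 0.0232;  (½·δy/y)² = (0.5×0.117)² = 0.00342
δQ/Q = √(0.0825) = 0.287
Q = 5800, so δQ = 0.287 × 5800 = 1670.

1670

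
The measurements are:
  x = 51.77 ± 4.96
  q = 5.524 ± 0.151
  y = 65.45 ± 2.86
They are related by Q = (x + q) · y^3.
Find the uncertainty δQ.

Let u = x + q = 57.29. δu = √(δx² + δq²) = √(24.6 + 0.0228) = 4.96, so δu/u = 0.0866.
Q is then a monomial in u, y:
δQ/Q = √((δu/u)² + (3·δy/y)²) = √(0.00750 + 0.0172) = 0.157
Q = 1.606e+07, so δQ = 0.157 × 1.606e+07 = 2.52e+06.

2.52e+06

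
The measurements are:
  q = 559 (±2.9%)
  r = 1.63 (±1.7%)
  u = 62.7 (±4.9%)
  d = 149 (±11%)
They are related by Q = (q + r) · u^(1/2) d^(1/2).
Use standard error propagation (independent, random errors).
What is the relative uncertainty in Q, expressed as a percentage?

6.68%

Let w = q + r = 561. δw = √(δq² + δr²) = √(263 + 0.000768) = 16.2, so δw/w = 0.0289.
Q is then a monomial in w, u, d:
δQ/Q = √((δw/w)² + (½·δu/u)² + (½·δd/d)²) = √(0.000836 + 0.000600 + 0.00302) = 0.0668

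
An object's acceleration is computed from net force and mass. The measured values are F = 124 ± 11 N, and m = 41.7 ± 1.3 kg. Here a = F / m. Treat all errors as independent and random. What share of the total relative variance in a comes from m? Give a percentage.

(δa/a)² = (1·δF/F)² + (-1·δm/m)²
  F term: (1×0.0887)² = 0.00787
  m term: (-1×0.0312)² = 0.000972
Total = 0.00884. Share from m = 0.000972/0.00884 = 0.110.

11.0%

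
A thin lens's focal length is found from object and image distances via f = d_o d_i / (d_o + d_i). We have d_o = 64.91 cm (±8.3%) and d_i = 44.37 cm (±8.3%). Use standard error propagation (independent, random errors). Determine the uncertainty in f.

1.57 cm

∂f/∂d_o = (d_i/(d_o+d_i))² = 0.165;  ∂f/∂d_i = (d_o/(d_o+d_i))² = 0.353
δf = √((∂f/∂d_o · δd_o)² + (∂f/∂d_i · δd_i)²) = √(0.789 + 1.69) = 1.57 cm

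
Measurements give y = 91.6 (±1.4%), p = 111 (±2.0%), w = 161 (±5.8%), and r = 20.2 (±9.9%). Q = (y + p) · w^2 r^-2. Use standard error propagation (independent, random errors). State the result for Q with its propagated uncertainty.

12900 ± 2960

Let u = y + p = 203. δu = √(δy² + δp²) = √(1.64 + 4.93) = 2.56, so δu/u = 0.0127.
Q is then a monomial in u, w, r:
δQ/Q = √((δu/u)² + (2·δw/w)² + (-2·δr/r)²) = √(0.000160 + 0.0135 + 0.0392) = 0.230
Q = 12900, so δQ = 0.230 × 12900 = 2960.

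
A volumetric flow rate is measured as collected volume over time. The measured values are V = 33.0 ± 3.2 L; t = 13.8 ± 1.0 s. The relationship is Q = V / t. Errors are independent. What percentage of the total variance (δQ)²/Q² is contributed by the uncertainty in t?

35.8%

(δQ/Q)² = (1·δV/V)² + (-1·δt/t)²
  V term: (1×0.0970)² = 0.00940
  t term: (-1×0.0725)² = 0.00525
Total = 0.0147. Share from t = 0.00525/0.0147 = 0.358.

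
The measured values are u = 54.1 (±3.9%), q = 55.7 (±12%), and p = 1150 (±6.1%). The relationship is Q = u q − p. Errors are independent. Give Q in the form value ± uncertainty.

1860 ± 387

Let w = u·q = 3010. δw/w = √((1·δu/u)² + (1·δq/q)²) = √(0.00152 + 0.0144) = 0.126, so δw = 380.
Q = w − p: δQ = √(δw² + δp²) = √(1.45e+05 + 4920) = 387
Q = 1860.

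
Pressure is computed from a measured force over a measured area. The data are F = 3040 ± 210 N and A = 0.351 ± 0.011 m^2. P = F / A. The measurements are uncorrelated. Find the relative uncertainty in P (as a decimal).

Since P is a product/quotient, work with relative uncertainties:
  (1·δF/F)² = (1×0.0691)² = 0.00477;  (-1·δA/A)² = (-1×0.0313)² = 0.000982
δP/P = √(0.00575) = 0.0759

0.0759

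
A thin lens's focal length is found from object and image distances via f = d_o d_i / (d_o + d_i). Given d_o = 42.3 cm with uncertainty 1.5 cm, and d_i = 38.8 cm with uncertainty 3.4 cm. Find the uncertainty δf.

∂f/∂d_o = (d_i/(d_o+d_i))² = 0.229;  ∂f/∂d_i = (d_o/(d_o+d_i))² = 0.272
δf = √((∂f/∂d_o · δd_o)² + (∂f/∂d_i · δd_i)²) = √(0.118 + 0.856) = 0.987 cm

0.987 cm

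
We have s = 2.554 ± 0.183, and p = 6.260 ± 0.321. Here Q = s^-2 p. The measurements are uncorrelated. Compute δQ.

0.146

For a monomial Q ∝ s^-2, p, fractional errors add in quadrature:
  (-2·δs/s)² = (-2×0.0717)² = 0.0205;  (1·δp/p)² = (1×0.0513)² = 0.00263
δQ/Q = √(0.0232) = 0.152
Q = 0.9597, so δQ = 0.152 × 0.9597 = 0.146.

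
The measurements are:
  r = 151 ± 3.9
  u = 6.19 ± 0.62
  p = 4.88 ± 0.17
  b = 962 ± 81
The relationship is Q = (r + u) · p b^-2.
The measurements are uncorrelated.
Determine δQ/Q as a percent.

17.4%

Let w = r + u = 157. δw = √(δr² + δu²) = √(15.2 + 0.384) = 3.95, so δw/w = 0.0251.
Q is then a monomial in w, p, b:
δQ/Q = √((δw/w)² + (1·δp/p)² + (-2·δb/b)²) = √(0.000631 + 0.00121 + 0.0284) = 0.174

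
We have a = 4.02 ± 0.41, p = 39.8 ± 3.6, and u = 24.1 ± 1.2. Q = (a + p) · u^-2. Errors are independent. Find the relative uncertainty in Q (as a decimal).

Let w = a + p = 43.8. δw = √(δa² + δp²) = √(0.168 + 13.0) = 3.62, so δw/w = 0.0827.
Q is then a monomial in w, u:
δQ/Q = √((δw/w)² + (-2·δu/u)²) = √(0.00684 + 0.00992) = 0.129

0.129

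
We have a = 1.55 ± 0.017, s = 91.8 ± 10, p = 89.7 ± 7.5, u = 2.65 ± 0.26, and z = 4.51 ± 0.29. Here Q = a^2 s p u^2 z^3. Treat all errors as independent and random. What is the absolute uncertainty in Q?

Relative error in a monomial: (δQ/Q)² = Σ (nᵢ · δxᵢ/xᵢ)².
  (2·δa/a)² = (2×0.0110)² = 0.000481;  (1·δs/s)² = (1×0.109)² = 0.0119;  (1·δp/p)² = (1×0.0836)² = 0.00699;  (2·δu/u)² = (2×0.0981)² = 0.0385;  (3·δz/z)² = (3×0.0643)² = 0.0372
δQ/Q = √(0.0951) = 0.308
Q = 1.27e+07, so δQ = 0.308 × 1.27e+07 = 3.93e+06.

3.93e+06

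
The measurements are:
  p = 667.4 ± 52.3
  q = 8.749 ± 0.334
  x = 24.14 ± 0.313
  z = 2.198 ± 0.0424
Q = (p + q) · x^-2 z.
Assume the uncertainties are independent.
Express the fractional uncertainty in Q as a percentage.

8.38%

Let u = p + q = 676.1. δu = √(δp² + δq²) = √(2740 + 0.112) = 52.3, so δu/u = 0.0774.
Q is then a monomial in u, x, z:
δQ/Q = √((δu/u)² + (-2·δx/x)² + (1·δz/z)²) = √(0.00598 + 0.000672 + 0.000372) = 0.0838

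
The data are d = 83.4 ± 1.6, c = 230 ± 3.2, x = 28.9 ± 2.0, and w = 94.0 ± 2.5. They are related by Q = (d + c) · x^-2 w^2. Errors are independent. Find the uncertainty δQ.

493

Let u = d + c = 313. δu = √(δd² + δc²) = √(2.56 + 10.2) = 3.58, so δu/u = 0.0114.
Q is then a monomial in u, x, w:
δQ/Q = √((δu/u)² + (-2·δx/x)² + (2·δw/w)²) = √(0.000130 + 0.0192 + 0.00283) = 0.149
Q = 3320, so δQ = 0.149 × 3320 = 493.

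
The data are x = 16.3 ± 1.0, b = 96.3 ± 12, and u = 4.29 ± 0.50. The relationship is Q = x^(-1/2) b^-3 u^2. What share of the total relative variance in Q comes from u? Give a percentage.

27.9%

(δQ/Q)² = (−½·δx/x)² + (-3·δb/b)² + (2·δu/u)²
  x term: (-0.5×0.0613)² = 0.000941
  b term: (-3×0.125)² = 0.140
  u term: (2×0.117)² = 0.0543
Total = 0.195. Share from u = 0.0543/0.195 = 0.279.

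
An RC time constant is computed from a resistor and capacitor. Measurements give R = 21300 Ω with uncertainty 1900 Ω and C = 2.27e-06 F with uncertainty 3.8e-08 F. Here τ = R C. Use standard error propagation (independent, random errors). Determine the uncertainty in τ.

For a monomial τ ∝ R, C, fractional errors add in quadrature:
  (1·δR/R)² = (1×0.0892)² = 0.00796;  (1·δC/C)² = (1×0.0167)² = 0.000280
δτ/τ = √(0.00824) = 0.0908
τ = 0.0484 s, so δτ = 0.0908 × 0.0484 = 0.00439 s.

0.00439 s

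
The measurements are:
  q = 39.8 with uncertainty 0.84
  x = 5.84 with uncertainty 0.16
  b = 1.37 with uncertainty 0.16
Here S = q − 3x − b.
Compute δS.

0.981

Sums and differences: (δS)² = Σ (cᵢ δxᵢ)².
  (δq)² = 0.706;  (3·δx)² = 0.230;  (δb)² = 0.0256
δS = √(0.962) = 0.981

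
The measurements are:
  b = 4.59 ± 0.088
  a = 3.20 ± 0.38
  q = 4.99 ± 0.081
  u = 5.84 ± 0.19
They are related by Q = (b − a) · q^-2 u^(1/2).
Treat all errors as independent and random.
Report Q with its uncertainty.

Let w = b − a = 1.39. δw = √(δb² + δa²) = √(0.00774 + 0.144) = 0.390, so δw/w = 0.281.
Q is then a monomial in w, q, u:
δQ/Q = √((δw/w)² + (-2·δq/q)² + (½·δu/u)²) = √(0.0787 + 0.00105 + 0.000265) = 0.283
Q = 0.135, so δQ = 0.283 × 0.135 = 0.0382.

0.135 ± 0.0382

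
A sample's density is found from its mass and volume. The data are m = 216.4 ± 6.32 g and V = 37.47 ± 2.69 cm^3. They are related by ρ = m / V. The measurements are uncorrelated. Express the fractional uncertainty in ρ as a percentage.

7.75%

Relative error in a monomial: (δρ/ρ)² = Σ (nᵢ · δxᵢ/xᵢ)².
  (1·δm/m)² = (1×0.0292)² = 0.000853;  (-1·δV/V)² = (-1×0.0718)² = 0.00515
δρ/ρ = √(0.00601) = 0.0775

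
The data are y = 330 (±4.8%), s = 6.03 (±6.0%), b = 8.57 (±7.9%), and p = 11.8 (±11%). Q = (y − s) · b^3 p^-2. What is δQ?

479

Let u = y − s = 324. δu = √(δy² + δs²) = √(251 + 0.131) = 15.8, so δu/u = 0.0489.
Q is then a monomial in u, b, p:
δQ/Q = √((δu/u)² + (3·δb/b)² + (-2·δp/p)²) = √(0.00239 + 0.0562 + 0.0484) = 0.327
Q = 1460, so δQ = 0.327 × 1460 = 479.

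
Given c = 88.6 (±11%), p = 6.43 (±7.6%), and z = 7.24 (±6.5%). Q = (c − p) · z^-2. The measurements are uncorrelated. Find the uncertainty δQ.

Let u = c − p = 82.2. δu = √(δc² + δp²) = √(95.0 + 0.239) = 9.76, so δu/u = 0.119.
Q is then a monomial in u, z:
δQ/Q = √((δu/u)² + (-2·δz/z)²) = √(0.0141 + 0.0169) = 0.176
Q = 1.57, so δQ = 0.176 × 1.57 = 0.276.

0.276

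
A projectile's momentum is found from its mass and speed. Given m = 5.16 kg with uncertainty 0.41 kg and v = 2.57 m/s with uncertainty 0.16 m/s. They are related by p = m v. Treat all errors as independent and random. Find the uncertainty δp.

Each factor contributes (exponent × relative error)² to (δp/p)²:
  (1·δm/m)² = (1×0.0795)² = 0.00631;  (1·δv/v)² = (1×0.0623)² = 0.00388
δp/p = √(0.0102) = 0.101
p = 13.3 kg·m/s, so δp = 0.101 × 13.3 = 1.34 kg·m/s.

1.34 kg·m/s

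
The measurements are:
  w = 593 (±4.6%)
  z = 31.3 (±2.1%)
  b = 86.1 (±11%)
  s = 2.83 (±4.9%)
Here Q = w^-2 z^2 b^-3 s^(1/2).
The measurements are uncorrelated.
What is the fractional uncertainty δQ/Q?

Since Q is a product/quotient, work with relative uncertainties:
  (-2·δw/w)² = (-2×0.0460)² = 0.00846;  (2·δz/z)² = (2×0.0210)² = 0.00176;  (-3·δb/b)² = (-3×0.110)² = 0.109;  (½·δs/s)² = (0.5×0.0490)² = 0.000600
δQ/Q = √(0.120) = 0.346

0.346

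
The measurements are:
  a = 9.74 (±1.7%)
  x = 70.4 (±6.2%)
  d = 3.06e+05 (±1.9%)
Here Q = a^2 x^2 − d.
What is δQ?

Let p = a^2·x^2 = 4.7e+05. δp/p = √((2·δa/a)² + (2·δx/x)²) = √(0.00116 + 0.0154) = 0.129, so δp = 60500.
Q = p − d: δQ = √(δp² + δd²) = √(3.65e+09 + 3.38e+07) = 60700

60700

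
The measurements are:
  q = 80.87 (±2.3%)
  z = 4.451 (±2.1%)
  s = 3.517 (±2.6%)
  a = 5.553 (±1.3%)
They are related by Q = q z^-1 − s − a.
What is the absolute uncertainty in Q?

0.578

Let p = q·z^-1 = 18.17. δp/p = √((1·δq/q)² + (-1·δz/z)²) = √(0.000529 + 0.000441) = 0.0311, so δp = 0.566.
Q = p − s − a: δQ = √(δp² + δs² + δa²) = √(0.320 + 0.00836 + 0.00521) = 0.578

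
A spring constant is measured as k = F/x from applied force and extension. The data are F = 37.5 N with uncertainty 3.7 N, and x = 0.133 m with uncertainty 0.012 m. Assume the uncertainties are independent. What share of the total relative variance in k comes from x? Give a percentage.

(δk/k)² = (1·δF/F)² + (-1·δx/x)²
  F term: (1×0.0987)² = 0.00974
  x term: (-1×0.0902)² = 0.00814
Total = 0.0179. Share from x = 0.00814/0.0179 = 0.455.

45.5%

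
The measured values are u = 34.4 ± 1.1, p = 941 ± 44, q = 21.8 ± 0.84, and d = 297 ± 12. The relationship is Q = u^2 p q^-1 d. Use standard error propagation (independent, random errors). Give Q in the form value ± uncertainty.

For a monomial Q ∝ u^2, p, q^-1, d, fractional errors add in quadrature:
  (2·δu/u)² = (2×0.0320)² = 0.00409;  (1·δp/p)² = (1×0.0468)² = 0.00219;  (-1·δq/q)² = (-1×0.0385)² = 0.00148;  (1·δd/d)² = (1×0.0404)² = 0.00163
δQ/Q = √(0.00939) = 0.0969
Q = 1.52e+07, so δQ = 0.0969 × 1.52e+07 = 1.47e+06.

(1.52 ± 0.147) × 10^7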